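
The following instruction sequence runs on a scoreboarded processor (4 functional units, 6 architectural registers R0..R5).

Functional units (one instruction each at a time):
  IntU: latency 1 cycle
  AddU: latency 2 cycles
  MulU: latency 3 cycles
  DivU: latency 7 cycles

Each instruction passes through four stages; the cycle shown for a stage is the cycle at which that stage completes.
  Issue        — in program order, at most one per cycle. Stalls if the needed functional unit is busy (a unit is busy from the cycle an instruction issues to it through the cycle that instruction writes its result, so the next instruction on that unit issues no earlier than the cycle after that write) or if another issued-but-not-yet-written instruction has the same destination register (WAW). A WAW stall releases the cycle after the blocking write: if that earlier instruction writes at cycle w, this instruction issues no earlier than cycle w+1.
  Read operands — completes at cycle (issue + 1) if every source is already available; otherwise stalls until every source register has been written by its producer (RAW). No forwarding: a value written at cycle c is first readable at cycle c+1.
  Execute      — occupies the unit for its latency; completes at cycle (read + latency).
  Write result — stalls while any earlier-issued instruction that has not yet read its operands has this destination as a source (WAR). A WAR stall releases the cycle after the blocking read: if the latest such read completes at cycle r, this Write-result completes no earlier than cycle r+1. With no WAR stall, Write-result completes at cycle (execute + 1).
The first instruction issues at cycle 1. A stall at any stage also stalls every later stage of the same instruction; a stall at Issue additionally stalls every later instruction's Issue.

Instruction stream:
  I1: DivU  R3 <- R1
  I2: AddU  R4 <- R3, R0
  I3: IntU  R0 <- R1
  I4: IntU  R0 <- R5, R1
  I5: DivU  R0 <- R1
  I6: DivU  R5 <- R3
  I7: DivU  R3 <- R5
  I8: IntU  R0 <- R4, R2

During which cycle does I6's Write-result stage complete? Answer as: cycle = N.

[I1] 1/2/9/10
[I2] 2/11/13/14  (RAW R3: wait I1 write@10)
[I3] 3/4/5/12  (WAR R0: wait I2 read@11)
[I4] 13/14/15/16  (struct: IntU busy until I3 writes@12)
[I5] 17/18/25/26  (WAW R0: wait I4 write@16)
[I6] 27/28/35/36  (struct: DivU busy until I5 writes@26)
[I7] 37/38/45/46  (struct: DivU busy until I6 writes@36)
[I8] 38/39/40/41

cycle = 36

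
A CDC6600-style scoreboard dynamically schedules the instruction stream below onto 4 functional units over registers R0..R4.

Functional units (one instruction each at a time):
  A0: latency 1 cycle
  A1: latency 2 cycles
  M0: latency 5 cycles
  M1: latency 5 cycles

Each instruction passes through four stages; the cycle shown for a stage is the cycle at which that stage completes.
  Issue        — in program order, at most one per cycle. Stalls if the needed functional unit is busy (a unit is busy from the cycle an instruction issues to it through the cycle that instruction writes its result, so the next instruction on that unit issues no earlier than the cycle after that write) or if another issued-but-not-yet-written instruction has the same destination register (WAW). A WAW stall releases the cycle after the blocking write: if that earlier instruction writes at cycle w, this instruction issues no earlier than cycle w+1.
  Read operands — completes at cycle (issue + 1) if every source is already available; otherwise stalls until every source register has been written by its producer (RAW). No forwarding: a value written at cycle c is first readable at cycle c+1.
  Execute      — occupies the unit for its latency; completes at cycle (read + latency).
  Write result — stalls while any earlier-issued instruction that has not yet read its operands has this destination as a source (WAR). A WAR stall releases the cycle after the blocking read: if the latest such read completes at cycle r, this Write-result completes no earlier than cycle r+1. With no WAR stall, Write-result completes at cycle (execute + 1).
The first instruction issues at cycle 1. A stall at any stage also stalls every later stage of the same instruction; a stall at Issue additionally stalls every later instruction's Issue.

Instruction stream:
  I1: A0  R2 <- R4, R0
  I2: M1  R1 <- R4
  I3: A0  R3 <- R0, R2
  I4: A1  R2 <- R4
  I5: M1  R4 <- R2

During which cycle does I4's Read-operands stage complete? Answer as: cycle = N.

cycle = 7

I1: IS=1 RO=2 EX=3 WR=4
I2: IS=2 RO=3 EX=8 WR=9
I3: IS=5 RO=6 EX=7 WR=8  [struct: A0 busy until I1 writes@4]
I4: IS=6 RO=7 EX=9 WR=10
I5: IS=10 RO=11 EX=16 WR=17  [struct: M1 busy until I2 writes@9]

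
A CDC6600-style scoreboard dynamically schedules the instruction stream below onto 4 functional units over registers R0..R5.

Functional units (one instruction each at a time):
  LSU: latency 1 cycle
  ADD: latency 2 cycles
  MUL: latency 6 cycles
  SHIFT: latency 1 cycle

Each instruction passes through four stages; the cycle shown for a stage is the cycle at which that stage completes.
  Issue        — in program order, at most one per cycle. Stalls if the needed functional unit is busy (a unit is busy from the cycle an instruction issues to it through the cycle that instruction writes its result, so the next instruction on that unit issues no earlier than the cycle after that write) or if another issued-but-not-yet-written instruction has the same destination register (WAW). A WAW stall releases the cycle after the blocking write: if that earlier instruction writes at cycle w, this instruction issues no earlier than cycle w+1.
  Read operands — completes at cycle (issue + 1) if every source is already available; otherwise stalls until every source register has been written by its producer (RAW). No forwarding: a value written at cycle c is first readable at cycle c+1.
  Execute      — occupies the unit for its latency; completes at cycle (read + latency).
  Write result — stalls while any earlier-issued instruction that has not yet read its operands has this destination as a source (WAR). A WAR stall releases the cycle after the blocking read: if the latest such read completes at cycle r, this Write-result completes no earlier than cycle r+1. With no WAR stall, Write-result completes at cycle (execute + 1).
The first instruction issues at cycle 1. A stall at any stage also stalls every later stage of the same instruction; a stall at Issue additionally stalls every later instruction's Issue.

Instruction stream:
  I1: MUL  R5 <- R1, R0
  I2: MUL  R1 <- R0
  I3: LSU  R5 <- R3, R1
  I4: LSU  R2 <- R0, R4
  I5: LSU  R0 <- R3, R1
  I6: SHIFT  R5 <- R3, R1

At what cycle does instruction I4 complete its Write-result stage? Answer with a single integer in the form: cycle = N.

cycle = 25

I1  is:1  ro:2  ex:8  wr:9
I2  is:10  ro:11  ex:17  wr:18  — struct: MUL busy until I1 writes@9
I3  is:11  ro:19  ex:20  wr:21  — RAW R1: wait I2 write@18
I4  is:22  ro:23  ex:24  wr:25  — struct: LSU busy until I3 writes@21
I5  is:26  ro:27  ex:28  wr:29  — struct: LSU busy until I4 writes@25
I6  is:27  ro:28  ex:29  wr:30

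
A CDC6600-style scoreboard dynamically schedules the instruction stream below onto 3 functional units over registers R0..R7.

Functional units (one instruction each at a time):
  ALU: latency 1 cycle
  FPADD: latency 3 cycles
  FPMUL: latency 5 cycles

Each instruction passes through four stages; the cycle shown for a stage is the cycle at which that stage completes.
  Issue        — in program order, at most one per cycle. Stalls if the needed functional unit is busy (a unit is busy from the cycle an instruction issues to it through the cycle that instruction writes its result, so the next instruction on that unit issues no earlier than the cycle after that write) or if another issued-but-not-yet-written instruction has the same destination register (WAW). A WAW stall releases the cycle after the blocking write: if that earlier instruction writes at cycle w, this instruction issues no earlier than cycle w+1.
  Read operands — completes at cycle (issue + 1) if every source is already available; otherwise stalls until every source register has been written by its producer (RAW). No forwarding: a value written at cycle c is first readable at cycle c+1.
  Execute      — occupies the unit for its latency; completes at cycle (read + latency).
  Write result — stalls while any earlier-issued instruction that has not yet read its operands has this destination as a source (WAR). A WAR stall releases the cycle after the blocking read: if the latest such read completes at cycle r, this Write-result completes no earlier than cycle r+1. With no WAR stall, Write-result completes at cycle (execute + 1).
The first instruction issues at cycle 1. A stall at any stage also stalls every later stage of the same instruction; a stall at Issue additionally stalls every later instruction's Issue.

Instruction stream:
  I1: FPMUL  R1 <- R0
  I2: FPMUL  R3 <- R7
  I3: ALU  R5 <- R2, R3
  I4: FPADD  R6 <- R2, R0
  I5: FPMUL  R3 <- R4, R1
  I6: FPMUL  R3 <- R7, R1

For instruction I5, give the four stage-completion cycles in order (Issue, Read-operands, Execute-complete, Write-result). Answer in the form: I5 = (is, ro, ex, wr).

I1 -> (1, 2, 7, 8)
I2 -> (9, 10, 15, 16)  // struct: FPMUL busy until I1 writes@8
I3 -> (10, 17, 18, 19)  // RAW R3: wait I2 write@16
I4 -> (11, 12, 15, 16)
I5 -> (17, 18, 23, 24)  // struct: FPMUL busy until I2 writes@16
I6 -> (25, 26, 31, 32)  // struct: FPMUL busy until I5 writes@24

I5 = (17, 18, 23, 24)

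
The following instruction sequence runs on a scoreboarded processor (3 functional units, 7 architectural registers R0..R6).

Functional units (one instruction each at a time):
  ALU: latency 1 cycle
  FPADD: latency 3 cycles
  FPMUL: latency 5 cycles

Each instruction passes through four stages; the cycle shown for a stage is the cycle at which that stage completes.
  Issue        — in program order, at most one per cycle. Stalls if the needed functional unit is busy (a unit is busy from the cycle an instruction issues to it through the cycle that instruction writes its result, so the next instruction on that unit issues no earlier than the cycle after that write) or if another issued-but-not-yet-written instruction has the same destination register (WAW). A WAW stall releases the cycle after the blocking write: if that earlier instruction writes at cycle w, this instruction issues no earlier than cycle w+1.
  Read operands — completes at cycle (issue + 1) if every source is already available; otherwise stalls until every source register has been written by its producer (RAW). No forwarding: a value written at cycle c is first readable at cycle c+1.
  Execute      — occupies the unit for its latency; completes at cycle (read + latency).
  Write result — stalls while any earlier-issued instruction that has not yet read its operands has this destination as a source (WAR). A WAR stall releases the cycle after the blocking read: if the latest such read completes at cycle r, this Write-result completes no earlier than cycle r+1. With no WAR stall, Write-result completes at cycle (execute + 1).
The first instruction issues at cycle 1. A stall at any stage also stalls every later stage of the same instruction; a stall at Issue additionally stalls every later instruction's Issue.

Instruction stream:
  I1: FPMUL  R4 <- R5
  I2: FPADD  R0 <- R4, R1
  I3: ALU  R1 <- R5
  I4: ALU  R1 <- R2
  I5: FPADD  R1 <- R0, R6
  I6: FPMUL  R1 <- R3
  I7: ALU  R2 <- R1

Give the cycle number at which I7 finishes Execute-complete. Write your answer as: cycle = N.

[1] issue I1 (FPMUL)
[2] I1 read-ops | issue I2 (FPADD)
[3] issue I3 (ALU)
[4] I3 read-ops
[5] I3 finished on ALU
[7] I1 finished on FPMUL
[8] I1→R4
[9] I2 read-ops
[10] I3→R1
[11] issue I4 (ALU)
[12] I2 finished on FPADD | I4 read-ops
[13] I2→R0 | I4 finished on ALU
[14] I4→R1
[15] issue I5 (FPADD)
[16] I5 read-ops
[19] I5 finished on FPADD
[20] I5→R1
[21] issue I6 (FPMUL)
[22] I6 read-ops | issue I7 (ALU)
[27] I6 finished on FPMUL
[28] I6→R1
[29] I7 read-ops
[30] I7 finished on ALU
[31] I7→R2

cycle = 30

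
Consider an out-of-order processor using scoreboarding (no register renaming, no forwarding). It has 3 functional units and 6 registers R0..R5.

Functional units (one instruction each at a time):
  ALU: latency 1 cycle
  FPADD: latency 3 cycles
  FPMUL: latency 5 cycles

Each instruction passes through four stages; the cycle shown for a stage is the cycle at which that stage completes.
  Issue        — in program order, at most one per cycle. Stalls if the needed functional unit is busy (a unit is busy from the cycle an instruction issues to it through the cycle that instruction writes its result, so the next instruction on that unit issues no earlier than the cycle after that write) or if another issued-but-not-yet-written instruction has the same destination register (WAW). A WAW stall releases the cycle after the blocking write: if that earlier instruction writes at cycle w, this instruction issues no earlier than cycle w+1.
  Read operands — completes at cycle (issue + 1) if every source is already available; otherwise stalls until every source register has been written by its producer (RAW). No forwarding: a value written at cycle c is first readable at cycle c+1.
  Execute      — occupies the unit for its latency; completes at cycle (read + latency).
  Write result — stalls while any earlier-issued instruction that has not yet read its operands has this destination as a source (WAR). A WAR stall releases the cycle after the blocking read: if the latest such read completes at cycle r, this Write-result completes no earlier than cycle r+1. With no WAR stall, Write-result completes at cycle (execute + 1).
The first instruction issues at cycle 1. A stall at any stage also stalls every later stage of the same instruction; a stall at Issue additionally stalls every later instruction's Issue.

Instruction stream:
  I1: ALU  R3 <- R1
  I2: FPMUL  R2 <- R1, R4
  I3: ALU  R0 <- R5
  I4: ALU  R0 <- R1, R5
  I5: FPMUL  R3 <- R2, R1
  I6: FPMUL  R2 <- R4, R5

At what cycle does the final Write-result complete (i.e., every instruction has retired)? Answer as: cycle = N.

cycle = 25

t=1  I1 issues→ALU
t=2  I1 reads · I2 issues→FPMUL
t=3  I1 exec-done · I2 reads
t=4  I1 writes R3
t=5  I3 issues→ALU
t=6  I3 reads
t=7  I3 exec-done
t=8  I2 exec-done · I3 writes R0
t=9  I2 writes R2 · I4 issues→ALU
t=10  I4 reads · I5 issues→FPMUL
t=11  I4 exec-done · I5 reads
t=12  I4 writes R0
t=16  I5 exec-done
t=17  I5 writes R3
t=18  I6 issues→FPMUL
t=19  I6 reads
t=24  I6 exec-done
t=25  I6 writes R2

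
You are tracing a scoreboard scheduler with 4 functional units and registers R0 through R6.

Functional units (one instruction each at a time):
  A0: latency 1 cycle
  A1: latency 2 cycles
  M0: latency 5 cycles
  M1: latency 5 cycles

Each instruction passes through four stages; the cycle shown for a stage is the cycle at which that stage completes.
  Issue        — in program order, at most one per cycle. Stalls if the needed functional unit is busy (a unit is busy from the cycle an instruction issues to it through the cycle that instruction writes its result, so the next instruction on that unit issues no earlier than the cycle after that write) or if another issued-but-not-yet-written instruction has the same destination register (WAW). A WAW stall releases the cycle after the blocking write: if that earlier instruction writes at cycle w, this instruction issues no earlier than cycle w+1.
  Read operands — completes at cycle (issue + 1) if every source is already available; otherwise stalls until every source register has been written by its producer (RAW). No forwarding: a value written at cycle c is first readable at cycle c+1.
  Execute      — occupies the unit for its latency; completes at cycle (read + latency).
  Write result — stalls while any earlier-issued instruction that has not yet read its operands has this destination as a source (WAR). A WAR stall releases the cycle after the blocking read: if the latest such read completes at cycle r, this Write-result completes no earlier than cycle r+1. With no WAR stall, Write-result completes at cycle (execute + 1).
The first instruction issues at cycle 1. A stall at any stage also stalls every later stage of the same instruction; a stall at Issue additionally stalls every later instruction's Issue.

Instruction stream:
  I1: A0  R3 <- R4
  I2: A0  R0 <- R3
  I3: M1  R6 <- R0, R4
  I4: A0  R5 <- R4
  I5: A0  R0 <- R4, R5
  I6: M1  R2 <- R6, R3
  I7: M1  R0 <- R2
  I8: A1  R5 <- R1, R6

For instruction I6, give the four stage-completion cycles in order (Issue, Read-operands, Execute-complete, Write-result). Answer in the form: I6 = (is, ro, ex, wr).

I1: IS=1 RO=2 EX=3 WR=4
I2: IS=5 RO=6 EX=7 WR=8  [struct: A0 busy until I1 writes@4]
I3: IS=6 RO=9 EX=14 WR=15  [RAW R0: wait I2 write@8]
I4: IS=9 RO=10 EX=11 WR=12  [struct: A0 busy until I2 writes@8]
I5: IS=13 RO=14 EX=15 WR=16  [struct: A0 busy until I4 writes@12]
I6: IS=16 RO=17 EX=22 WR=23  [struct: M1 busy until I3 writes@15]
I7: IS=24 RO=25 EX=30 WR=31  [struct: M1 busy until I6 writes@23]
I8: IS=25 RO=26 EX=28 WR=29

I6 = (16, 17, 22, 23)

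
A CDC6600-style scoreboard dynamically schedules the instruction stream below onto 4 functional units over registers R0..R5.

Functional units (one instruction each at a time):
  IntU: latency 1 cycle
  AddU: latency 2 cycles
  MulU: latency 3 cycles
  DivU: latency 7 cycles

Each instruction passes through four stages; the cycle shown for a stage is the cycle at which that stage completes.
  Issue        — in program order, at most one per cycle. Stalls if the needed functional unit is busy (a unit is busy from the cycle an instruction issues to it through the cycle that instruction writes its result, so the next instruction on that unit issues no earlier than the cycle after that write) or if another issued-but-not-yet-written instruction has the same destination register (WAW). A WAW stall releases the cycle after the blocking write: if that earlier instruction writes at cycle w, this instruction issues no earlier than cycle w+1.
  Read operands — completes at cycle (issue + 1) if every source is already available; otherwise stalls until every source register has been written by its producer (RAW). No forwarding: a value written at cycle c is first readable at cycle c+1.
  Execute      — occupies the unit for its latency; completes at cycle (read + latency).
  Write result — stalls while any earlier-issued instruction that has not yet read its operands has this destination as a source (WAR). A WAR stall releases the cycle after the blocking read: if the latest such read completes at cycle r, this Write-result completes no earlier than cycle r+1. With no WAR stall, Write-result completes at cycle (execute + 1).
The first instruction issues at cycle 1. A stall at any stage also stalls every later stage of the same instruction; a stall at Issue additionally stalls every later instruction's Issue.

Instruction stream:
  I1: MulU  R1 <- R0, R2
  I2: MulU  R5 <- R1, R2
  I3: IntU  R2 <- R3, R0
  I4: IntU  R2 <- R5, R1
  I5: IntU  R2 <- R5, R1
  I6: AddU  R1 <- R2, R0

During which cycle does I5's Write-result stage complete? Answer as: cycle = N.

cycle = 19

c1: I1→MulU
c2: I1 RO
c5: I1 EX
c6: I1 WR R1
c7: I2→MulU
c8: I2 RO · I3→IntU
c9: I3 RO
c10: I3 EX
c11: I2 EX · I3 WR R2
c12: I2 WR R5 · I4→IntU
c13: I4 RO
c14: I4 EX
c15: I4 WR R2
c16: I5→IntU
c17: I5 RO · I6→AddU
c18: I5 EX
c19: I5 WR R2
c20: I6 RO
c22: I6 EX
c23: I6 WR R1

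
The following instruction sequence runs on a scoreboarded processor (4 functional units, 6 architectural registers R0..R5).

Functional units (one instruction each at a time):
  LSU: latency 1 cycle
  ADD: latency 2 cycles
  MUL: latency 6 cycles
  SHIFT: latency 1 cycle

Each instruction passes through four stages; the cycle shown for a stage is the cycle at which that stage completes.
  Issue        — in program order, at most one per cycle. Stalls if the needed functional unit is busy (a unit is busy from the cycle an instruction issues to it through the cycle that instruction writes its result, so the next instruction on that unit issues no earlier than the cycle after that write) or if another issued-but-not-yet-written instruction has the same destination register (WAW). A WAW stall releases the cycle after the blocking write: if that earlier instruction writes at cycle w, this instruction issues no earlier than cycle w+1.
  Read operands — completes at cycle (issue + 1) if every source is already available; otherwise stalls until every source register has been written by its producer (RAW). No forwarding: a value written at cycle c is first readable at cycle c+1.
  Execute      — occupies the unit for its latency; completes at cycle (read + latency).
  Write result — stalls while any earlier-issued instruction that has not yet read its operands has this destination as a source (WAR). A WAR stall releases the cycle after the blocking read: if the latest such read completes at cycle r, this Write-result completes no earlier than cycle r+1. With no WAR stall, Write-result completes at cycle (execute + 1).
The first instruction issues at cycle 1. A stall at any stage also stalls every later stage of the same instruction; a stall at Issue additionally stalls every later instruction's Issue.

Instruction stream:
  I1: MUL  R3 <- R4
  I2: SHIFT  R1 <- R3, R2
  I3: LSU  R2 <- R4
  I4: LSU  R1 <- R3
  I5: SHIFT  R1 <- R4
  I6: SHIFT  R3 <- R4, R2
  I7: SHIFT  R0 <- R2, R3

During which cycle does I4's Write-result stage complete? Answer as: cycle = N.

cycle = 16

I1: IS=1 RO=2 EX=8 WR=9
I2: IS=2 RO=10 EX=11 WR=12  [RAW R3: wait I1 write@9]
I3: IS=3 RO=4 EX=5 WR=11  [WAR R2: wait I2 read@10]
I4: IS=13 RO=14 EX=15 WR=16  [WAW R1: wait I2 write@12]
I5: IS=17 RO=18 EX=19 WR=20  [WAW R1: wait I4 write@16]
I6: IS=21 RO=22 EX=23 WR=24  [struct: SHIFT busy until I5 writes@20]
I7: IS=25 RO=26 EX=27 WR=28  [struct: SHIFT busy until I6 writes@24]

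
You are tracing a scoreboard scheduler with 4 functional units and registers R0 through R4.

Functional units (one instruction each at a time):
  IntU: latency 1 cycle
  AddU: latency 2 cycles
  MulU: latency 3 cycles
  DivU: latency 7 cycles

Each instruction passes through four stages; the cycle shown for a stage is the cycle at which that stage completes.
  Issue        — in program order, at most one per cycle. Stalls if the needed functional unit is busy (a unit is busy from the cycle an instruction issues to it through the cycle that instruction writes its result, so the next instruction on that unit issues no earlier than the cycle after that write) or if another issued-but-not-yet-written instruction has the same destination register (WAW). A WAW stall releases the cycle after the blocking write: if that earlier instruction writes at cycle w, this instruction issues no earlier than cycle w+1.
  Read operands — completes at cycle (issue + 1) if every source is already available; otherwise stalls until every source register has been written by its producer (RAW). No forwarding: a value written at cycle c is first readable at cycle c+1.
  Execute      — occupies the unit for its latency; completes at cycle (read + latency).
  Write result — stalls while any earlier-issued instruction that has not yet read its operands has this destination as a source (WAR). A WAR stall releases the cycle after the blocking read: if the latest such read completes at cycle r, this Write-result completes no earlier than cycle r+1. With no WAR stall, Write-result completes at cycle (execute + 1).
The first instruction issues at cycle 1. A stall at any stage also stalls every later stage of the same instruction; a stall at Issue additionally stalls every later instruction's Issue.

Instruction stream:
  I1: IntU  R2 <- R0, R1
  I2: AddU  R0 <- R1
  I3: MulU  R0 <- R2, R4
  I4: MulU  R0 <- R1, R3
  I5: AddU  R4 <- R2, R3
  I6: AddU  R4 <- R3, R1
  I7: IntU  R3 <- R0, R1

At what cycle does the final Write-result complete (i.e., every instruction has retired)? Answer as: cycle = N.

  I1 | 1 | 2 | 3 | 4
  I2 | 2 | 3 | 5 | 6
  I3 | 7 | 8 | 11 | 12   WAW R0: wait I2 write@6
  I4 | 13 | 14 | 17 | 18   struct: MulU busy until I3 writes@12
  I5 | 14 | 15 | 17 | 18
  I6 | 19 | 20 | 22 | 23   struct: AddU busy until I5 writes@18
  I7 | 20 | 21 | 22 | 23

cycle = 23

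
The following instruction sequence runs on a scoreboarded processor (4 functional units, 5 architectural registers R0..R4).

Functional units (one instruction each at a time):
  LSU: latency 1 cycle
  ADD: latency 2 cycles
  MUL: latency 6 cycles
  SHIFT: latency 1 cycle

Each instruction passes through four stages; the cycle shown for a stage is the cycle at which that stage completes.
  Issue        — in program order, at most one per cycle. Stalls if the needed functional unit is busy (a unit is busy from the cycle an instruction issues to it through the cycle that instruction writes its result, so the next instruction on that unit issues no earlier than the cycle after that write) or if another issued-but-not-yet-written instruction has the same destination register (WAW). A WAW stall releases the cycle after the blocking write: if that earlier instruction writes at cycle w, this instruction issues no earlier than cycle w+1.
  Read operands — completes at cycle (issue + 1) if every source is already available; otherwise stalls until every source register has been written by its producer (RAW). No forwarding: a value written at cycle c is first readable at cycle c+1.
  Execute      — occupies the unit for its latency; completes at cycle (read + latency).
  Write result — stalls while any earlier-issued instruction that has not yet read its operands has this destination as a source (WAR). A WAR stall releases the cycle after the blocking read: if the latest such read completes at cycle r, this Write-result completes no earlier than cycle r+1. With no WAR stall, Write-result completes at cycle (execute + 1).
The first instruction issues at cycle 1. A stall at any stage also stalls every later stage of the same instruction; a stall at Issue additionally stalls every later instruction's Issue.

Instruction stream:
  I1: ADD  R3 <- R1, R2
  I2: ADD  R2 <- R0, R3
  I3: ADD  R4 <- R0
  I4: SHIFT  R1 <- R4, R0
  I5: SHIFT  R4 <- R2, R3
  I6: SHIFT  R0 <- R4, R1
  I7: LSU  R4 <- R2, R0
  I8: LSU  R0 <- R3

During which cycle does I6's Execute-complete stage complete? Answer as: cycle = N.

I1: IS=1 RO=2 EX=4 WR=5
I2: IS=6 RO=7 EX=9 WR=10  [struct: ADD busy until I1 writes@5]
I3: IS=11 RO=12 EX=14 WR=15  [struct: ADD busy until I2 writes@10]
I4: IS=12 RO=16 EX=17 WR=18  [RAW R4: wait I3 write@15]
I5: IS=19 RO=20 EX=21 WR=22  [struct: SHIFT busy until I4 writes@18]
I6: IS=23 RO=24 EX=25 WR=26  [struct: SHIFT busy until I5 writes@22]
I7: IS=24 RO=27 EX=28 WR=29  [RAW R0: wait I6 write@26]
I8: IS=30 RO=31 EX=32 WR=33  [struct: LSU busy until I7 writes@29]

cycle = 25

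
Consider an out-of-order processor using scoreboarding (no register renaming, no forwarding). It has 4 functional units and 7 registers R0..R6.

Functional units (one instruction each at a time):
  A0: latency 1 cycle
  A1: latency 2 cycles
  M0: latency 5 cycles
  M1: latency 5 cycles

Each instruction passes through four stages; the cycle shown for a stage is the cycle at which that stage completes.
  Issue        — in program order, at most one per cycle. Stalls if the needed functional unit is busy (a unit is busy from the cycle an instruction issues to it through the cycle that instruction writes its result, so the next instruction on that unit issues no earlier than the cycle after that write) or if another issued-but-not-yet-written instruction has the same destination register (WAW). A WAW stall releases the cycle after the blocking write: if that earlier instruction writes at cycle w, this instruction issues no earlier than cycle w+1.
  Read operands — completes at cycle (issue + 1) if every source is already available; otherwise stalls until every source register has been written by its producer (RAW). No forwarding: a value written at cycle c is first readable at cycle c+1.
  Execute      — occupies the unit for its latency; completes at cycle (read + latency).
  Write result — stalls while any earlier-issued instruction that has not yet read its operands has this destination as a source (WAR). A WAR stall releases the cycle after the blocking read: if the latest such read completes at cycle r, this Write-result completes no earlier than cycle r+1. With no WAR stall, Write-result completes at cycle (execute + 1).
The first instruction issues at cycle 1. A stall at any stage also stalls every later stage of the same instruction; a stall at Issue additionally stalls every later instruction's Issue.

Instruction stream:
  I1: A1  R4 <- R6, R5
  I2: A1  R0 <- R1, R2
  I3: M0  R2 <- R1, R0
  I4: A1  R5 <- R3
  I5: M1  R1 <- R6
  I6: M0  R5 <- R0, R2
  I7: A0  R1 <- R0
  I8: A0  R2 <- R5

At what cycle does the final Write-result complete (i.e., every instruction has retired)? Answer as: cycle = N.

[I1] 1/2/4/5
[I2] 6/7/9/10  (struct: A1 busy until I1 writes@5)
[I3] 7/11/16/17  (RAW R0: wait I2 write@10)
[I4] 11/12/14/15  (struct: A1 busy until I2 writes@10)
[I5] 12/13/18/19
[I6] 18/19/24/25  (struct: M0 busy until I3 writes@17)
[I7] 20/21/22/23  (WAW R1: wait I5 write@19)
[I8] 24/26/27/28  (struct: A0 busy until I7 writes@23; RAW R5: wait I6 write@25)

cycle = 28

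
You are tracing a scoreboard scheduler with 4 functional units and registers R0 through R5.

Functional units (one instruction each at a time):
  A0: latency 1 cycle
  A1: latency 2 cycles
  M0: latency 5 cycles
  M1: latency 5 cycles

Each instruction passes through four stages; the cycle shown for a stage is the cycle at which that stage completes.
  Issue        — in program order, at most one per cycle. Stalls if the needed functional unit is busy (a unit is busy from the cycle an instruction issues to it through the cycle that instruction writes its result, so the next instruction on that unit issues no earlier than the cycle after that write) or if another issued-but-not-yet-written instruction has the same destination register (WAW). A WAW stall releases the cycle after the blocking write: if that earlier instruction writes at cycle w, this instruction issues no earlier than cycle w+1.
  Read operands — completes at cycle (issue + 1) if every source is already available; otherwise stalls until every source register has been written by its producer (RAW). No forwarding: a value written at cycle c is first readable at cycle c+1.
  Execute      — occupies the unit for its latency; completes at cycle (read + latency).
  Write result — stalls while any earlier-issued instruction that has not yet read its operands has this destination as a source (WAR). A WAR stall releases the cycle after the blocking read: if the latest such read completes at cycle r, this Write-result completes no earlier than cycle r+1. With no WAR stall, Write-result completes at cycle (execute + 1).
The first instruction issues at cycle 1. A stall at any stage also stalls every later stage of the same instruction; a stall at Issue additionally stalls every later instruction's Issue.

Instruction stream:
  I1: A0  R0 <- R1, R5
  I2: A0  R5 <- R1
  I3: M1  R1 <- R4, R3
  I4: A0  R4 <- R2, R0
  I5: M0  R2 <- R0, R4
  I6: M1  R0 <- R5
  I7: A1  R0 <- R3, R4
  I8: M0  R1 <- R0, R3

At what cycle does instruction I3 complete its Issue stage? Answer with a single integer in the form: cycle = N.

cycle = 6

[I1] 1/2/3/4
[I2] 5/6/7/8  (struct: A0 busy until I1 writes@4)
[I3] 6/7/12/13
[I4] 9/10/11/12  (struct: A0 busy until I2 writes@8)
[I5] 10/13/18/19  (RAW R4: wait I4 write@12)
[I6] 14/15/20/21  (struct: M1 busy until I3 writes@13)
[I7] 22/23/25/26  (WAW R0: wait I6 write@21)
[I8] 23/27/32/33  (RAW R0: wait I7 write@26)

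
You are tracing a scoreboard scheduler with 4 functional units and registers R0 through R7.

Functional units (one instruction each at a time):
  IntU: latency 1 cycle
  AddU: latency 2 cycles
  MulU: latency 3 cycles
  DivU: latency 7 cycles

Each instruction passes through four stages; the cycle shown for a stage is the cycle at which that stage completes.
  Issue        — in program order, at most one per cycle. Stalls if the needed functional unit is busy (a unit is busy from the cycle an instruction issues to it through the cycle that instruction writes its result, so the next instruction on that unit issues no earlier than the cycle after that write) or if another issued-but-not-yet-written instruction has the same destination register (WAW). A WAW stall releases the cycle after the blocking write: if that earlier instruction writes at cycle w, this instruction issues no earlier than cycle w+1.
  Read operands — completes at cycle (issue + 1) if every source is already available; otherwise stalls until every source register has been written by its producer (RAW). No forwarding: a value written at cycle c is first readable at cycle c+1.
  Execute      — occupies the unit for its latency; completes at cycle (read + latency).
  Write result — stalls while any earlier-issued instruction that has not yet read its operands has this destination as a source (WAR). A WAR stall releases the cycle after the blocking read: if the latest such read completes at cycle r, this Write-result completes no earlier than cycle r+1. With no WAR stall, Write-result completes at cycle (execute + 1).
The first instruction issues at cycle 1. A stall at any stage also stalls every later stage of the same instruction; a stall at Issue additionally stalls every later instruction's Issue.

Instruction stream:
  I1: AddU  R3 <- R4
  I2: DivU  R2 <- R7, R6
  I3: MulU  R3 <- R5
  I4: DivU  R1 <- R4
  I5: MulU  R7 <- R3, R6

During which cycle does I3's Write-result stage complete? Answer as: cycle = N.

  I1 | 1 | 2 | 4 | 5
  I2 | 2 | 3 | 10 | 11
  I3 | 6 | 7 | 10 | 11   WAW R3: wait I1 write@5
  I4 | 12 | 13 | 20 | 21   struct: DivU busy until I2 writes@11
  I5 | 13 | 14 | 17 | 18

cycle = 11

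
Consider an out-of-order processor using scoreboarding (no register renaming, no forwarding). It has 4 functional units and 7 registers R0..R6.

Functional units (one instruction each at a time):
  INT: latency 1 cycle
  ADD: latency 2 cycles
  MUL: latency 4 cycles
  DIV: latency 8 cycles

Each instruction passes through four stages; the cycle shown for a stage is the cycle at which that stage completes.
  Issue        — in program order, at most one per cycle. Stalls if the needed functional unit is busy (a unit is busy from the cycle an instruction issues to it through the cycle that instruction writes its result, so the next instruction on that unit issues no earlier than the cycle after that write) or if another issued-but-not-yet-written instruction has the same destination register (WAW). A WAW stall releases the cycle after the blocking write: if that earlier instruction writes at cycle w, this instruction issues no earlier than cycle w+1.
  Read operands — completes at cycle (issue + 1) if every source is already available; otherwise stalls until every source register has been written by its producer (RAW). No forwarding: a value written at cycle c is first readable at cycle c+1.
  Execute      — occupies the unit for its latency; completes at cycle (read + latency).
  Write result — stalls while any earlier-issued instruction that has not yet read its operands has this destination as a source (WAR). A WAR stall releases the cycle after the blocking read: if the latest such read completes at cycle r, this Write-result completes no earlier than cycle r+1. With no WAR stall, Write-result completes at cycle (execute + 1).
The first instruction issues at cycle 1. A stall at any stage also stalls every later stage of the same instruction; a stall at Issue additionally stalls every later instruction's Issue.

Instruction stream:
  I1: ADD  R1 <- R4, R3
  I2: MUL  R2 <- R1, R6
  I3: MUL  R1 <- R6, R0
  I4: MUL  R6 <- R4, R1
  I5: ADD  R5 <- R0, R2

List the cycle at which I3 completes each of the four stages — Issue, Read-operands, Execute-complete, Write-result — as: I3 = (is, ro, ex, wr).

I1: IS=1 RO=2 EX=4 WR=5
I2: IS=2 RO=6 EX=10 WR=11  [RAW R1: wait I1 write@5]
I3: IS=12 RO=13 EX=17 WR=18  [struct: MUL busy until I2 writes@11]
I4: IS=19 RO=20 EX=24 WR=25  [struct: MUL busy until I3 writes@18]
I5: IS=20 RO=21 EX=23 WR=24

I3 = (12, 13, 17, 18)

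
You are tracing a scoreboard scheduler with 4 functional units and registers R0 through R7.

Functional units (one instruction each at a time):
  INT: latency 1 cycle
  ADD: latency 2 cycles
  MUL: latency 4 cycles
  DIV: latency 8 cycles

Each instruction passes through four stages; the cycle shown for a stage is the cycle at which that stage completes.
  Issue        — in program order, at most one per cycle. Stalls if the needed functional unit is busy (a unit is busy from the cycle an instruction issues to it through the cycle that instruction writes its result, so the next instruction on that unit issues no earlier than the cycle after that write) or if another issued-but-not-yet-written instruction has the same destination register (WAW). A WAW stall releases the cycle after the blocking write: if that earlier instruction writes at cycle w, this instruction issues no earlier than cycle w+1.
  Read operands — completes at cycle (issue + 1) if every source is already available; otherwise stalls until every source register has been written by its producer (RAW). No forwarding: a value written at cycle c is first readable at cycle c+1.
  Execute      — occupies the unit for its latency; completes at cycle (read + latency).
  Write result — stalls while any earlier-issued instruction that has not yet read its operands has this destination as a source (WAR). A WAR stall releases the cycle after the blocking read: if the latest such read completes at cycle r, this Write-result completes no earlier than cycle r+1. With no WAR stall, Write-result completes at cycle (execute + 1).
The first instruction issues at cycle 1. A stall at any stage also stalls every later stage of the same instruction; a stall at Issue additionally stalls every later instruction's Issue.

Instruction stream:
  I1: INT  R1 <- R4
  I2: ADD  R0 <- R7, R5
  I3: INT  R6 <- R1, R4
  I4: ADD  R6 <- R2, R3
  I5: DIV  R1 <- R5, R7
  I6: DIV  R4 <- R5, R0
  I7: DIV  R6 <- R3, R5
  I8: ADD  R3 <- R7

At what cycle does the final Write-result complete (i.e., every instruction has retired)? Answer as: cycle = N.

cycle = 42

c1: issue I1 (INT)
c2: I1 read-ops | issue I2 (ADD)
c3: I1 finished on INT | I2 read-ops
c4: I1→R1
c5: I2 finished on ADD | issue I3 (INT)
c6: I2→R0 | I3 read-ops
c7: I3 finished on INT
c8: I3→R6
c9: issue I4 (ADD)
c10: I4 read-ops | issue I5 (DIV)
c11: I5 read-ops
c12: I4 finished on ADD
c13: I4→R6
c19: I5 finished on DIV
c20: I5→R1
c21: issue I6 (DIV)
c22: I6 read-ops
c30: I6 finished on DIV
c31: I6→R4
c32: issue I7 (DIV)
c33: I7 read-ops | issue I8 (ADD)
c34: I8 read-ops
c36: I8 finished on ADD
c37: I8→R3
c41: I7 finished on DIV
c42: I7→R6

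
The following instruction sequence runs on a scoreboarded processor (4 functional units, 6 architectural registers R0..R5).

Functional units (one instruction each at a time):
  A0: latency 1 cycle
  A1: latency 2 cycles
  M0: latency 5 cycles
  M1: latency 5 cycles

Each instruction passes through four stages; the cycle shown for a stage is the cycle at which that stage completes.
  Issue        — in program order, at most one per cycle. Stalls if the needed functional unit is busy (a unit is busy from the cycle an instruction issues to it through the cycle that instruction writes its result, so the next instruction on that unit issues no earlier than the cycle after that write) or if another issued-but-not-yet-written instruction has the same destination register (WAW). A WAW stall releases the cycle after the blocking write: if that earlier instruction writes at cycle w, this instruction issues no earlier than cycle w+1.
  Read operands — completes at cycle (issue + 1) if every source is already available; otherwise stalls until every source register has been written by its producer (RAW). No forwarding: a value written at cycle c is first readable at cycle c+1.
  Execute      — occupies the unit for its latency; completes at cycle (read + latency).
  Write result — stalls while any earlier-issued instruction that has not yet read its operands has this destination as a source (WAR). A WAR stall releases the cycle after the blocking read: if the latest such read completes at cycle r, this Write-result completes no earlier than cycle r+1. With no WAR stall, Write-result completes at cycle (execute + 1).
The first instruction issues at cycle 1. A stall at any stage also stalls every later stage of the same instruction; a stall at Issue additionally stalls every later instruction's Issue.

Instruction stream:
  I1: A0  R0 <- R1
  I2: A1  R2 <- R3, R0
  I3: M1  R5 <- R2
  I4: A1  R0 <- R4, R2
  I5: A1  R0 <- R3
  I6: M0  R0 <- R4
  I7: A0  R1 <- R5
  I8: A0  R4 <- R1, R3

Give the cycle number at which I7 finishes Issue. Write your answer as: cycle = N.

cycle = 20

[1] I1 dispatched to A0
[2] I1 operands ready · I2 dispatched to A1
[3] I1 complete · I3 dispatched to M1
[4] R0←I1
[5] I2 operands ready
[7] I2 complete
[8] R2←I2
[9] I3 operands ready · I4 dispatched to A1
[10] I4 operands ready
[12] I4 complete
[13] R0←I4
[14] I3 complete · I5 dispatched to A1
[15] R5←I3 · I5 operands ready
[17] I5 complete
[18] R0←I5
[19] I6 dispatched to M0
[20] I6 operands ready · I7 dispatched to A0
[21] I7 operands ready
[22] I7 complete
[23] R1←I7
[24] I8 dispatched to A0
[25] I6 complete · I8 operands ready
[26] R0←I6 · I8 complete
[27] R4←I8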